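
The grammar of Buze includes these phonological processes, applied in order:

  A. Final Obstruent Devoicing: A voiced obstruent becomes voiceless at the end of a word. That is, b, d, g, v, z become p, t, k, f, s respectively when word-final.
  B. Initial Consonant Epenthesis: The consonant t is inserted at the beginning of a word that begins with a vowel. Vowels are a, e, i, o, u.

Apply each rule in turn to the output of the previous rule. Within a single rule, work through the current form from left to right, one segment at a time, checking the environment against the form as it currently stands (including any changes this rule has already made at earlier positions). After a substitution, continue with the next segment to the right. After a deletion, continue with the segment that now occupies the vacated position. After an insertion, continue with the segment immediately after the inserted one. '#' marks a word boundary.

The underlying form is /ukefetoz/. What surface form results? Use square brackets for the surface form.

[tukefetos]

A Final Obstruent Devoicing: [ukefetoz] → [ukefetos]
B Initial Consonant Epenthesis: [ukefetos] → [tukefetos]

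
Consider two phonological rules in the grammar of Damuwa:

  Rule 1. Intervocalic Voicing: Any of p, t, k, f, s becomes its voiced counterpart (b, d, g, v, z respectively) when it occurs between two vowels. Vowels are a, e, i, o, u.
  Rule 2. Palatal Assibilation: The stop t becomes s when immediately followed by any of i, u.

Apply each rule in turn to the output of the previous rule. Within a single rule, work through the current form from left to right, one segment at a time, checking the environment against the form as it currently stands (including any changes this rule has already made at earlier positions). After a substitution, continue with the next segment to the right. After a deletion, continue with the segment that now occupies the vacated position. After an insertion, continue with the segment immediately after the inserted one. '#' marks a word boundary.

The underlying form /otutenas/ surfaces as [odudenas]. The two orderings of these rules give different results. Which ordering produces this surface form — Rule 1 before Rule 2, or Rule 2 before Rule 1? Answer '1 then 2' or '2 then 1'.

Order 1 then 2:
  1 Intervocalic Voicing: [otutenas] → [odudenas]
  2 Palatal Assibilation: no change — [odudenas]
  result: [odudenas]
Order 2 then 1:
  2 Palatal Assibilation: [otutenas] → [osutenas]
  1 Intervocalic Voicing: [osutenas] → [ozudenas]
  result: [ozudenas]

1 then 2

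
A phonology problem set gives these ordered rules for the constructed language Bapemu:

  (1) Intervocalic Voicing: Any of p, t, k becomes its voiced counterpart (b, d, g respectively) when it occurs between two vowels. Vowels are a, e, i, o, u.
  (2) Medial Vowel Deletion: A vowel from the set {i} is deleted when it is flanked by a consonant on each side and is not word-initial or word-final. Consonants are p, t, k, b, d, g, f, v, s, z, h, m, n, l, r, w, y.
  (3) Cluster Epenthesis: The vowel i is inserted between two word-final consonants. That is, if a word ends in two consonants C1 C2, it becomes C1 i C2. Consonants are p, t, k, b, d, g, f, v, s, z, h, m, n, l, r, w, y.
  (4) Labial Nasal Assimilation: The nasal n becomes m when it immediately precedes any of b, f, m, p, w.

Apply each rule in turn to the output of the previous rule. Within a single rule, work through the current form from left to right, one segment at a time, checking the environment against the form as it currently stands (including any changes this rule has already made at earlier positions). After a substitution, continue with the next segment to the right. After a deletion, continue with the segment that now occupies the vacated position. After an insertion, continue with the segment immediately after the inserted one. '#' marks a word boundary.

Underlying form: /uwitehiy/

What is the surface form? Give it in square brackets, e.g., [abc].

(1) Intervocalic Voicing: [uwitehiy] → [uwidehiy]
(2) Medial Vowel Deletion: [uwidehiy] → [uwdehy]
(3) Cluster Epenthesis: [uwdehy] → [uwdehiy]
(4) Labial Nasal Assimilation: no change — [uwdehiy]

[uwdehiy]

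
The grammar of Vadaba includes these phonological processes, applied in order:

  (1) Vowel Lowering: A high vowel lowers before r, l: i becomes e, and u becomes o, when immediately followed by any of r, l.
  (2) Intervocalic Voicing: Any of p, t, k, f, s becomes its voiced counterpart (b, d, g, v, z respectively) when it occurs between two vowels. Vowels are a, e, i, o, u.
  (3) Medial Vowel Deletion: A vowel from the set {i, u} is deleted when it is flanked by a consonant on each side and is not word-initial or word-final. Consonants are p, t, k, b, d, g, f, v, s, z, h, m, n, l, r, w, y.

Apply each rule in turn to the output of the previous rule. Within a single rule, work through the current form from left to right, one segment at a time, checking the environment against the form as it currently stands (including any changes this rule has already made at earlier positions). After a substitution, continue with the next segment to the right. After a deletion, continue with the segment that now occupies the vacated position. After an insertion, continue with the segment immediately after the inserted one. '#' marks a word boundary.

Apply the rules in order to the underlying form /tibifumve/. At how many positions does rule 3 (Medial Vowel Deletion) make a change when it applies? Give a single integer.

3

(1) Vowel Lowering: no change — [tibifumve]
(2) Intervocalic Voicing: [tibifumve] → [tibivumve]
(3) Medial Vowel Deletion: [tibivumve] → [tbvmve]
Rule 3 changed 3 position(s).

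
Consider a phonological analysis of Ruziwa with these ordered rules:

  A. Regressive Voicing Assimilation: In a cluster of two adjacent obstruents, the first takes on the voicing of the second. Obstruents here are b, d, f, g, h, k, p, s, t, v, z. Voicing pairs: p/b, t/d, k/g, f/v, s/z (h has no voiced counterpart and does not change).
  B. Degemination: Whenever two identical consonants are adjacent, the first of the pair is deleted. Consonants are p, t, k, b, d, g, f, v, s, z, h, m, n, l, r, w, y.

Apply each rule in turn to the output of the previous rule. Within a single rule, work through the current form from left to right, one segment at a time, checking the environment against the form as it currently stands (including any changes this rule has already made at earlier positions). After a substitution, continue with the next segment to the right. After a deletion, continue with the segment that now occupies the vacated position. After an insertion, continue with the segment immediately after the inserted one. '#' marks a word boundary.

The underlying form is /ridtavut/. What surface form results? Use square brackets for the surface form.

A Regressive Voicing Assimilation: [ridtavut] → [rittavut]
B Degemination: [rittavut] → [ritavut]

[ritavut]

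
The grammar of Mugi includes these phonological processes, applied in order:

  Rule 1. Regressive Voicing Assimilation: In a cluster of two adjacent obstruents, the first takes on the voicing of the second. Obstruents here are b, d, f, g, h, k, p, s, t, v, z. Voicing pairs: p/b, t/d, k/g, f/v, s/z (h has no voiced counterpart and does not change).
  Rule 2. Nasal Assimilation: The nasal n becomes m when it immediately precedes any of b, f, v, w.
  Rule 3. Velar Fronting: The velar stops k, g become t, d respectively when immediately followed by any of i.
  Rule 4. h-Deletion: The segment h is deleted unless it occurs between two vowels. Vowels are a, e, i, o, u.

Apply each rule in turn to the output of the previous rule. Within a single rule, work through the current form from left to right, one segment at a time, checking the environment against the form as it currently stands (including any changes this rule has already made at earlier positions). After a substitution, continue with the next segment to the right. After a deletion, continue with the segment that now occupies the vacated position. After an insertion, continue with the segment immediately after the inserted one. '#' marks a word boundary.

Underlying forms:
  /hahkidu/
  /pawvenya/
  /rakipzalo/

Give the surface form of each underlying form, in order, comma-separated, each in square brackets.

/hahkidu/:
  Rule 1 Regressive Voicing Assimilation: no change — [hahkidu]
  Rule 2 Nasal Assimilation: no change — [hahkidu]
  Rule 3 Velar Fronting: [hahkidu] → [hahtidu]
  Rule 4 h-Deletion: [hahtidu] → [atidu]
/pawvenya/:
  Rule 1 Regressive Voicing Assimilation: no change — [pawvenya]
  Rule 2 Nasal Assimilation: no change — [pawvenya]
  Rule 3 Velar Fronting: no change — [pawvenya]
  Rule 4 h-Deletion: no change — [pawvenya]
/rakipzalo/:
  Rule 1 Regressive Voicing Assimilation: [rakipzalo] → [rakibzalo]
  Rule 2 Nasal Assimilation: no change — [rakibzalo]
  Rule 3 Velar Fronting: [rakibzalo] → [ratibzalo]
  Rule 4 h-Deletion: no change — [ratibzalo]

[atidu], [pawvenya], [ratibzalo]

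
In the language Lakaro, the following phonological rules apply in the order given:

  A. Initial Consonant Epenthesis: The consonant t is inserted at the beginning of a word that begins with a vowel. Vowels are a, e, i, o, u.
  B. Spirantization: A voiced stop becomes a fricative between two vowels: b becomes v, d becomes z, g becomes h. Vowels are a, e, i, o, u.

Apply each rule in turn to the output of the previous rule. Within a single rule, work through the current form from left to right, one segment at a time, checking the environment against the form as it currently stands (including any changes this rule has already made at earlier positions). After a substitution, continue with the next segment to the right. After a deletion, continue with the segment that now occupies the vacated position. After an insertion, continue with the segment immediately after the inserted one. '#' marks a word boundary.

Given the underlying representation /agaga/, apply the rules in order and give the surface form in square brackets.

A Initial Consonant Epenthesis: [agaga] → [tagaga]
B Spirantization: [tagaga] → [tahaha]

[tahaha]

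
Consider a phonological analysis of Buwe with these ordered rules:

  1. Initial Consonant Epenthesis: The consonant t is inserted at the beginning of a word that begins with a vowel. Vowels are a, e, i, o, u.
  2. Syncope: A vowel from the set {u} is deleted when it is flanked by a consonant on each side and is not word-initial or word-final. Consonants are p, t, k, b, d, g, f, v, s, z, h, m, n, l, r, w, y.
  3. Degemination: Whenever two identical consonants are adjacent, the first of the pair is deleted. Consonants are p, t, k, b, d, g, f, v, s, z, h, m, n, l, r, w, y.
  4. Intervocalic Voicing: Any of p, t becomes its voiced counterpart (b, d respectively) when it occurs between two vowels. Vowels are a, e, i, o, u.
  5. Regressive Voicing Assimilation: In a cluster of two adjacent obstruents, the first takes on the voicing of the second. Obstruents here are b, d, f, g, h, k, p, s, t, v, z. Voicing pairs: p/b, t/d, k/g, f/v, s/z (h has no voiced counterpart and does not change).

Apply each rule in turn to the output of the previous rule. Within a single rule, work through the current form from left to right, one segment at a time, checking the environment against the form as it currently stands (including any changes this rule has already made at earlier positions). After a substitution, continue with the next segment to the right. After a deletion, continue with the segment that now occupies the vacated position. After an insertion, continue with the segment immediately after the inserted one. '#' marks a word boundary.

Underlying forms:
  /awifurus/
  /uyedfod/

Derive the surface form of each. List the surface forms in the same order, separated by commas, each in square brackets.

[tawifrs], [tyetfod]

/awifurus/:
  1 Initial Consonant Epenthesis: [awifurus] → [tawifurus]
  2 Syncope: [tawifurus] → [tawifrs]
  3 Degemination: no change — [tawifrs]
  4 Intervocalic Voicing: no change — [tawifrs]
  5 Regressive Voicing Assimilation: no change — [tawifrs]
/uyedfod/:
  1 Initial Consonant Epenthesis: [uyedfod] → [tuyedfod]
  2 Syncope: [tuyedfod] → [tyedfod]
  3 Degemination: no change — [tyedfod]
  4 Intervocalic Voicing: no change — [tyedfod]
  5 Regressive Voicing Assimilation: [tyedfod] → [tyetfod]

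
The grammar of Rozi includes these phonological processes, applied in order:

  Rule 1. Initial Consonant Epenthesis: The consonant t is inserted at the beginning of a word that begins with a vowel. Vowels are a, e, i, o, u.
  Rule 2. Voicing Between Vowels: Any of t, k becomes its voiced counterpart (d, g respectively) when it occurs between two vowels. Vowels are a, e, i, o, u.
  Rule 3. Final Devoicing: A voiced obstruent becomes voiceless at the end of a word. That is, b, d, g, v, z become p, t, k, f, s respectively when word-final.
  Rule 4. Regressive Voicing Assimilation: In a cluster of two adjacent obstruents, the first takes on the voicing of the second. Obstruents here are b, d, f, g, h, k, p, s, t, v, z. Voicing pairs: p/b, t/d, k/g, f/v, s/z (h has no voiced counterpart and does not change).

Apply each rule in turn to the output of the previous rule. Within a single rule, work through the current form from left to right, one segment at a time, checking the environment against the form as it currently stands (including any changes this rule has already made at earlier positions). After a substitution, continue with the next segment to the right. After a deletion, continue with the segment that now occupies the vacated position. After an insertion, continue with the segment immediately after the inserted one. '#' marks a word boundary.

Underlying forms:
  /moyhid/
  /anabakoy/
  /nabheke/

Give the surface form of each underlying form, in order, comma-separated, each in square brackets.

/moyhid/:
  Rule 1 Initial Consonant Epenthesis: no change — [moyhid]
  Rule 2 Voicing Between Vowels: no change — [moyhid]
  Rule 3 Final Devoicing: [moyhid] → [moyhit]
  Rule 4 Regressive Voicing Assimilation: no change — [moyhit]
/anabakoy/:
  Rule 1 Initial Consonant Epenthesis: [anabakoy] → [tanabakoy]
  Rule 2 Voicing Between Vowels: [tanabakoy] → [tanabagoy]
  Rule 3 Final Devoicing: no change — [tanabagoy]
  Rule 4 Regressive Voicing Assimilation: no change — [tanabagoy]
/nabheke/:
  Rule 1 Initial Consonant Epenthesis: no change — [nabheke]
  Rule 2 Voicing Between Vowels: [nabheke] → [nabhege]
  Rule 3 Final Devoicing: no change — [nabhege]
  Rule 4 Regressive Voicing Assimilation: [nabhege] → [naphege]

[moyhit], [tanabagoy], [naphege]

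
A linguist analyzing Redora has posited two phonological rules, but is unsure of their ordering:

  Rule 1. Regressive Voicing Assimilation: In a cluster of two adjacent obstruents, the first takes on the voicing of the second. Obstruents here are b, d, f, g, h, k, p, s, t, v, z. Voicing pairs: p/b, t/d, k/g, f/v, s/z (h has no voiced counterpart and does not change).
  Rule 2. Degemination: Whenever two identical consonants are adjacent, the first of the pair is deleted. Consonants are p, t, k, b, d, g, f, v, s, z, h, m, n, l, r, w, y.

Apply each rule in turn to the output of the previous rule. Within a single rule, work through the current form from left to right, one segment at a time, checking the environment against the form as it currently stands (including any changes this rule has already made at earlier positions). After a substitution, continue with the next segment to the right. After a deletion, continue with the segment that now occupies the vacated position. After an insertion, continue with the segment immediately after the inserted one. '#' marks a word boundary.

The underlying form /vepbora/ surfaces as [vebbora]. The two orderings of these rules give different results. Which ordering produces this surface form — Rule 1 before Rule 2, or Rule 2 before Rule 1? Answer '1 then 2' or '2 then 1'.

2 then 1

Order 1 then 2:
  1 Regressive Voicing Assimilation: [vepbora] → [vebbora]
  2 Degemination: [vebbora] → [vebora]
  result: [vebora]
Order 2 then 1:
  2 Degemination: no change — [vepbora]
  1 Regressive Voicing Assimilation: [vepbora] → [vebbora]
  result: [vebbora]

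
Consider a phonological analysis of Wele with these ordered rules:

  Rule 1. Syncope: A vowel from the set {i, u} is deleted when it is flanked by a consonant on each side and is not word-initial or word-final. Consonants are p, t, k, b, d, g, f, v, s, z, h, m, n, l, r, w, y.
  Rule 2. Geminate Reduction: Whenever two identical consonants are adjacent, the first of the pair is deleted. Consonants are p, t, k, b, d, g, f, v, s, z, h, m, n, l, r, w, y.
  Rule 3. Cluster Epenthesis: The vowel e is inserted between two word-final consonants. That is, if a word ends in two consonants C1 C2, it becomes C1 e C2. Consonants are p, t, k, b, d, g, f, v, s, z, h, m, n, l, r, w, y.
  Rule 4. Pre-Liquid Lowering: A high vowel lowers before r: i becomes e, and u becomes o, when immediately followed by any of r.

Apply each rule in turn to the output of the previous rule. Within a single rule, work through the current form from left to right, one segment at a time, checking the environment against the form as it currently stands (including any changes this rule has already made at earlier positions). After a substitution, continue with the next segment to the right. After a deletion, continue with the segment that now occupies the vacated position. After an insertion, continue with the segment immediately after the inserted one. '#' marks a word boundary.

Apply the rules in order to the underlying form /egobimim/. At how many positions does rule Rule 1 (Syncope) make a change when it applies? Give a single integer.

2

Rule 1 Syncope: [egobimim] → [egobmm]
Rule 2 Geminate Reduction: [egobmm] → [egobm]
Rule 3 Cluster Epenthesis: [egobm] → [egobem]
Rule 4 Pre-Liquid Lowering: no change — [egobem]
Rule Rule 1 changed 2 position(s).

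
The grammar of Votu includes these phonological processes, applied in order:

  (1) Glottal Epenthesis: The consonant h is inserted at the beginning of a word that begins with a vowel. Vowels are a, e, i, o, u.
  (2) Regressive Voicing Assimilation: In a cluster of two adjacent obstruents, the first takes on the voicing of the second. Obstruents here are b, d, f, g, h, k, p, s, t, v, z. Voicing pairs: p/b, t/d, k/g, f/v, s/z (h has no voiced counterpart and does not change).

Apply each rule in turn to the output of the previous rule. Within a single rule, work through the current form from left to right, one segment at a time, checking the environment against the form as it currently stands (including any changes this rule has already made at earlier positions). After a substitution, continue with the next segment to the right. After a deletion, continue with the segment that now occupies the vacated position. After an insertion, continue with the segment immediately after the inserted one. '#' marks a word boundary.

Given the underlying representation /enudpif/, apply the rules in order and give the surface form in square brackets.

(1) Glottal Epenthesis: [enudpif] → [henudpif]
(2) Regressive Voicing Assimilation: [henudpif] → [henutpif]

[henutpif]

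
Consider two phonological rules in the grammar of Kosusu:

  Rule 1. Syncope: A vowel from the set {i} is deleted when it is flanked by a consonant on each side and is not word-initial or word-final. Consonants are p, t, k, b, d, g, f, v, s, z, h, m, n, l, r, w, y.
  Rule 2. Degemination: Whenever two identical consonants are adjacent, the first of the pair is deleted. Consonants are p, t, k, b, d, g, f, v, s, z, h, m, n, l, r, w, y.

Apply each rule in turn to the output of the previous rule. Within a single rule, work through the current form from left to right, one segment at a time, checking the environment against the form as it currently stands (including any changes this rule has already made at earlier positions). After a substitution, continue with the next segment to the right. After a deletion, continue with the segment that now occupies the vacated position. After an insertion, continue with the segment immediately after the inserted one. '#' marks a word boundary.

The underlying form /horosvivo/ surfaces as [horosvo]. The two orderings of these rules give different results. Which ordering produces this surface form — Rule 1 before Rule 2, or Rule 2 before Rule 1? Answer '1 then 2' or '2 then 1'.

Order 1 then 2:
  1 Syncope: [horosvivo] → [horosvvo]
  2 Degemination: [horosvvo] → [horosvo]
  result: [horosvo]
Order 2 then 1:
  2 Degemination: no change — [horosvivo]
  1 Syncope: [horosvivo] → [horosvvo]
  result: [horosvvo]

1 then 2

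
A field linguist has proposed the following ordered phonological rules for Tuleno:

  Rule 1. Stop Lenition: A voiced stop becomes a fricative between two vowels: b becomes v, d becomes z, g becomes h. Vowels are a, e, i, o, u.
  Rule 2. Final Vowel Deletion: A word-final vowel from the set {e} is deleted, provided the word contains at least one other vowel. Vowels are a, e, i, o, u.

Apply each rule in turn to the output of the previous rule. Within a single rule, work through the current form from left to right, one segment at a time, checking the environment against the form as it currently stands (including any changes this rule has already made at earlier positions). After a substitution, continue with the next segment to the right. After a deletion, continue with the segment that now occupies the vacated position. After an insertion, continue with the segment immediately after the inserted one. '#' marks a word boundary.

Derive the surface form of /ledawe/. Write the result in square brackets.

Rule 1 Stop Lenition: [ledawe] → [lezawe]
Rule 2 Final Vowel Deletion: [lezawe] → [lezaw]

[lezaw]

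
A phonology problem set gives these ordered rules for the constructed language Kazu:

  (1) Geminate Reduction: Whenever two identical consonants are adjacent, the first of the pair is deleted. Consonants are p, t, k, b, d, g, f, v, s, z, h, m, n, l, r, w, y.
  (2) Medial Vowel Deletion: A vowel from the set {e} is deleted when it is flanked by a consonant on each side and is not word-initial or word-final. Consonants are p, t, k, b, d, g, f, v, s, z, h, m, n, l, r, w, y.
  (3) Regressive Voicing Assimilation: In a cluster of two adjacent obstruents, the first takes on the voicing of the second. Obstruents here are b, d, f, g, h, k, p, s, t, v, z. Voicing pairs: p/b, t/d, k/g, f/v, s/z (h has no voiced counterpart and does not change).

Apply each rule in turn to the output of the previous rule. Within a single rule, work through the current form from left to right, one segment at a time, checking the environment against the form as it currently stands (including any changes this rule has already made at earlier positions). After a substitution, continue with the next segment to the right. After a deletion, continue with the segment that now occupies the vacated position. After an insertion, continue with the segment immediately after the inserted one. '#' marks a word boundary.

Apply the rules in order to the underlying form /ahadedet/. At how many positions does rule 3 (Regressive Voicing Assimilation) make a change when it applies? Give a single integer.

1

(1) Geminate Reduction: no change — [ahadedet]
(2) Medial Vowel Deletion: [ahadedet] → [ahaddt]
(3) Regressive Voicing Assimilation: [ahaddt] → [ahadtt]
Rule 3 changed 1 position(s).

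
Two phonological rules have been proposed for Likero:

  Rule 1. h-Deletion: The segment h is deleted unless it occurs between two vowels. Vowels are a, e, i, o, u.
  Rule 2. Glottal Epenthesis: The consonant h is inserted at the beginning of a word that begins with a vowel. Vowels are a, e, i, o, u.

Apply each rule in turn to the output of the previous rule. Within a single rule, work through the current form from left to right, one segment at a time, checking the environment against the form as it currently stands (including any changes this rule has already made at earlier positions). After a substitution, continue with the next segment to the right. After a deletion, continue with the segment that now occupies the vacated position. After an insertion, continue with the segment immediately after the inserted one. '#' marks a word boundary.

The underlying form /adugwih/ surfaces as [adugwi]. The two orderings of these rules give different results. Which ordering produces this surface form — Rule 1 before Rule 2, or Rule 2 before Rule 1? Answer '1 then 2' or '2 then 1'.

2 then 1

Order 1 then 2:
  1 h-Deletion: [adugwih] → [adugwi]
  2 Glottal Epenthesis: [adugwi] → [hadugwi]
  result: [hadugwi]
Order 2 then 1:
  2 Glottal Epenthesis: [adugwih] → [hadugwih]
  1 h-Deletion: [hadugwih] → [adugwi]
  result: [adugwi]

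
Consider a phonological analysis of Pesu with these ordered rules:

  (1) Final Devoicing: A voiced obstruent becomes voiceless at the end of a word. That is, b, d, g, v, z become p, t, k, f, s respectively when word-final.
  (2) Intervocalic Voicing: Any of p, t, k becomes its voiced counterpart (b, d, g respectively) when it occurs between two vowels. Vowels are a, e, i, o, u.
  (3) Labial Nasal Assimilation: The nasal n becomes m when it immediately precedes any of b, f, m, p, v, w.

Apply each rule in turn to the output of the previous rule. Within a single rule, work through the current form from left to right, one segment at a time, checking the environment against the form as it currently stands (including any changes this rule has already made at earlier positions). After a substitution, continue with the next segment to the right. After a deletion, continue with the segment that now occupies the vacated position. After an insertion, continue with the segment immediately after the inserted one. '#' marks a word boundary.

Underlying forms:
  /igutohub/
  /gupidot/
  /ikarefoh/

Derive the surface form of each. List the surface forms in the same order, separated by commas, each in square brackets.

[igudohup], [gubidot], [igarefoh]

/igutohub/:
  (1) Final Devoicing: [igutohub] → [igutohup]
  (2) Intervocalic Voicing: [igutohup] → [igudohup]
  (3) Labial Nasal Assimilation: no change — [igudohup]
/gupidot/:
  (1) Final Devoicing: no change — [gupidot]
  (2) Intervocalic Voicing: [gupidot] → [gubidot]
  (3) Labial Nasal Assimilation: no change — [gubidot]
/ikarefoh/:
  (1) Final Devoicing: no change — [ikarefoh]
  (2) Intervocalic Voicing: [ikarefoh] → [igarefoh]
  (3) Labial Nasal Assimilation: no change — [igarefoh]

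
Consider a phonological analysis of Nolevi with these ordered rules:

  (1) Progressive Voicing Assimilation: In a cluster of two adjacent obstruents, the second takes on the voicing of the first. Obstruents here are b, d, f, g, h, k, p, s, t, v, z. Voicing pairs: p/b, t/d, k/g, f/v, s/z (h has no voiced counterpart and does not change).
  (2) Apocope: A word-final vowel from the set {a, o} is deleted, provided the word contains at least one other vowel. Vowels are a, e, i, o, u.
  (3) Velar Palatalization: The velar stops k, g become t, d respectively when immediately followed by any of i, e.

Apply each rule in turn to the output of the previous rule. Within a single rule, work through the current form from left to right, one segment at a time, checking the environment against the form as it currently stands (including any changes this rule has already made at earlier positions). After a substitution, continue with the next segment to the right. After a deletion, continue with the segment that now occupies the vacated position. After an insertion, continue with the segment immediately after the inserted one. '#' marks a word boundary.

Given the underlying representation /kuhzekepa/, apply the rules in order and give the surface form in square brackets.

[kuhsetep]

(1) Progressive Voicing Assimilation: [kuhzekepa] → [kuhsekepa]
(2) Apocope: [kuhsekepa] → [kuhsekep]
(3) Velar Palatalization: [kuhsekep] → [kuhsetep]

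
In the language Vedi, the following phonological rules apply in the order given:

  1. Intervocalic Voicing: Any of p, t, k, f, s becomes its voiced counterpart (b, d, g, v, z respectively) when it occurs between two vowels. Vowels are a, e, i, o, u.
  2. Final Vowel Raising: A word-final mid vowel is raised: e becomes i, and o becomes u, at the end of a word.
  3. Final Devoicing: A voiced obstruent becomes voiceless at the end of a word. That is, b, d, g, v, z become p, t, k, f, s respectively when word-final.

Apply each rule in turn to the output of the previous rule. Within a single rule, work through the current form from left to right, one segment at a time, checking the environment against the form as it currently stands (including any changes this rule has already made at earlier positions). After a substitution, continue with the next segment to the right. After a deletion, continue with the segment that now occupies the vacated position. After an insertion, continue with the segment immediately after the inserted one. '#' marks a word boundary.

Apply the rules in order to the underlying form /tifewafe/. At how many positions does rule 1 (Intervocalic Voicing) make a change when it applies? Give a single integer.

2

1 Intervocalic Voicing: [tifewafe] → [tivewave]
2 Final Vowel Raising: [tivewave] → [tivewavi]
3 Final Devoicing: no change — [tivewavi]
Rule 1 changed 2 position(s).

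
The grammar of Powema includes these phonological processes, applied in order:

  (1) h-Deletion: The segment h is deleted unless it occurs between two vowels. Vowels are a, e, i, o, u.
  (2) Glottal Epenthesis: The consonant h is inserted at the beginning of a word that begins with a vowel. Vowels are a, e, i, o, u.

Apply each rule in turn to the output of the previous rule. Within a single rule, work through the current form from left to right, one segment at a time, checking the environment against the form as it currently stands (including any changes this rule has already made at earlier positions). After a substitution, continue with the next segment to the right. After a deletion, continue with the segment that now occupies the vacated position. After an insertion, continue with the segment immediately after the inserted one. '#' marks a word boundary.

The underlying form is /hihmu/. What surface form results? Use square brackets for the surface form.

[himu]

(1) h-Deletion: [hihmu] → [imu]
(2) Glottal Epenthesis: [imu] → [himu]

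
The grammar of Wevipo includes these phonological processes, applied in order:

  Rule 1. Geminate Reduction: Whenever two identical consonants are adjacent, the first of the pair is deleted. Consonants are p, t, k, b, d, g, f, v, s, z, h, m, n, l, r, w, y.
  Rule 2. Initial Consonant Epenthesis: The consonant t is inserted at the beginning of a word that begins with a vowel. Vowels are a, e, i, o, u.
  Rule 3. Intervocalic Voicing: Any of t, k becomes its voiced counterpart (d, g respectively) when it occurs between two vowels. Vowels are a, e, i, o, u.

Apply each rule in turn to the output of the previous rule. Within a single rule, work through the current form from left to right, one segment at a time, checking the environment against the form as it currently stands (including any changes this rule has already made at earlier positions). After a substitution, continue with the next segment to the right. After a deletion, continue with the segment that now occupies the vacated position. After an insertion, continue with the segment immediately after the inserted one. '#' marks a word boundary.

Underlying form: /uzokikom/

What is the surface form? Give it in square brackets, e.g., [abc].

[tuzogigom]

Rule 1 Geminate Reduction: no change — [uzokikom]
Rule 2 Initial Consonant Epenthesis: [uzokikom] → [tuzokikom]
Rule 3 Intervocalic Voicing: [tuzokikom] → [tuzogigom]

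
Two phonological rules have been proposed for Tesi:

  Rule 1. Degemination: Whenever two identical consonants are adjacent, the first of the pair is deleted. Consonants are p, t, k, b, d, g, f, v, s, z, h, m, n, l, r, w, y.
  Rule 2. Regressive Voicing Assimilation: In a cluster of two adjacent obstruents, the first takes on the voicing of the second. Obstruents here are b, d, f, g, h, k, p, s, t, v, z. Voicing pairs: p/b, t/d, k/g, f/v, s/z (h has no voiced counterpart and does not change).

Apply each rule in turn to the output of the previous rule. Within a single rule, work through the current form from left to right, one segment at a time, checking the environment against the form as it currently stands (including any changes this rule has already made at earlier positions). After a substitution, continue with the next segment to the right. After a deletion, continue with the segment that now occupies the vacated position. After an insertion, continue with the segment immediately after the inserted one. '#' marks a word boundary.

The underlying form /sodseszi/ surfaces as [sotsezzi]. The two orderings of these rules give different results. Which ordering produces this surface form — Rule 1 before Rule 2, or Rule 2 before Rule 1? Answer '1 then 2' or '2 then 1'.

1 then 2

Order 1 then 2:
  1 Degemination: no change — [sodseszi]
  2 Regressive Voicing Assimilation: [sodseszi] → [sotsezzi]
  result: [sotsezzi]
Order 2 then 1:
  2 Regressive Voicing Assimilation: [sodseszi] → [sotsezzi]
  1 Degemination: [sotsezzi] → [sotsezi]
  result: [sotsezi]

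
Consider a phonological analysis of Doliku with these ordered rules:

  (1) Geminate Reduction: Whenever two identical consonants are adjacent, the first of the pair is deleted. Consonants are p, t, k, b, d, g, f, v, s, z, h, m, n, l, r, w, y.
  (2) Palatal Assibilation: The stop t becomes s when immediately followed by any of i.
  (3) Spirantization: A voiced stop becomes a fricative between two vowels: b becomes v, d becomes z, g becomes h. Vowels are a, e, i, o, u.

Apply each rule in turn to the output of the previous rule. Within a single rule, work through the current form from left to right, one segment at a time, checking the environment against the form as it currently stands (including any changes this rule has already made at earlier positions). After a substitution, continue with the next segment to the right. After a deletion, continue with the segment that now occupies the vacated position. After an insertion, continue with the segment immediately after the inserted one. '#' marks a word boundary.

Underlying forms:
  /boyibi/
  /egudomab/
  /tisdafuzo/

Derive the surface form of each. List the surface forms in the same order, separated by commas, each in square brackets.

/boyibi/:
  (1) Geminate Reduction: no change — [boyibi]
  (2) Palatal Assibilation: no change — [boyibi]
  (3) Spirantization: [boyibi] → [boyivi]
/egudomab/:
  (1) Geminate Reduction: no change — [egudomab]
  (2) Palatal Assibilation: no change — [egudomab]
  (3) Spirantization: [egudomab] → [ehuzomab]
/tisdafuzo/:
  (1) Geminate Reduction: no change — [tisdafuzo]
  (2) Palatal Assibilation: [tisdafuzo] → [sisdafuzo]
  (3) Spirantization: no change — [sisdafuzo]

[boyivi], [ehuzomab], [sisdafuzo]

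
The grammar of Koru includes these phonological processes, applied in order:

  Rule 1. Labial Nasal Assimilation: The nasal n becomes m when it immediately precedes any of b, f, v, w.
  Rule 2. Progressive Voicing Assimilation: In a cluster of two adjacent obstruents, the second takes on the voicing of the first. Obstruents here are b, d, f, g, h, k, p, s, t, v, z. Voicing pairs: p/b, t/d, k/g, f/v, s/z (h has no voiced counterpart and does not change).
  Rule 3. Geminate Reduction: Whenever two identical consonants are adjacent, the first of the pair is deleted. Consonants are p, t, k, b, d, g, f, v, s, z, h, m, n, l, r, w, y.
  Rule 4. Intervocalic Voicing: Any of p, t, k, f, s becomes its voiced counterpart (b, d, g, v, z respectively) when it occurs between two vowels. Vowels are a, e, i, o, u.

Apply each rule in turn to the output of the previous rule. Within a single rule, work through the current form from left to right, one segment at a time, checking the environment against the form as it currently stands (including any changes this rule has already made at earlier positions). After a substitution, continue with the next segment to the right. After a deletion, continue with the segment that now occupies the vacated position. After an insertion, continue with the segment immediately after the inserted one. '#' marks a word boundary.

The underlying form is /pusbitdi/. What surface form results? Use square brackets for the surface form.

[puspidi]

Rule 1 Labial Nasal Assimilation: no change — [pusbitdi]
Rule 2 Progressive Voicing Assimilation: [pusbitdi] → [puspitti]
Rule 3 Geminate Reduction: [puspitti] → [puspiti]
Rule 4 Intervocalic Voicing: [puspiti] → [puspidi]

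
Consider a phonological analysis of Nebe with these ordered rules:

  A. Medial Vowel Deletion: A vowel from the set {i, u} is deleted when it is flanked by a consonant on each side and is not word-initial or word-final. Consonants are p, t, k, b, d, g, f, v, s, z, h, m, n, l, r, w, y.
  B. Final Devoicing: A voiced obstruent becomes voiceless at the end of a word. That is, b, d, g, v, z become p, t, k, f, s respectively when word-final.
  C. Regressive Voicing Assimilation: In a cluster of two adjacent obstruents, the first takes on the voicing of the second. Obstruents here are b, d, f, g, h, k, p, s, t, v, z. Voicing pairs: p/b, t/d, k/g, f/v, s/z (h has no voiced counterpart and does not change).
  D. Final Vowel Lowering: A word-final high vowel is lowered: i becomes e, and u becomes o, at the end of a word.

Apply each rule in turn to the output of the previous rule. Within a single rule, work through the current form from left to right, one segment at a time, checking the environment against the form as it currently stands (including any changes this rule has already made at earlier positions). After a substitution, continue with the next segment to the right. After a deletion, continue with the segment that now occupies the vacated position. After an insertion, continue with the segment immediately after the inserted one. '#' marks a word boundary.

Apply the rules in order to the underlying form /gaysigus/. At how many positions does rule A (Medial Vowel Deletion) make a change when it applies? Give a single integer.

A Medial Vowel Deletion: [gaysigus] → [gaysgs]
B Final Devoicing: no change — [gaysgs]
C Regressive Voicing Assimilation: [gaysgs] → [gayzks]
D Final Vowel Lowering: no change — [gayzks]
Rule A changed 2 position(s).

2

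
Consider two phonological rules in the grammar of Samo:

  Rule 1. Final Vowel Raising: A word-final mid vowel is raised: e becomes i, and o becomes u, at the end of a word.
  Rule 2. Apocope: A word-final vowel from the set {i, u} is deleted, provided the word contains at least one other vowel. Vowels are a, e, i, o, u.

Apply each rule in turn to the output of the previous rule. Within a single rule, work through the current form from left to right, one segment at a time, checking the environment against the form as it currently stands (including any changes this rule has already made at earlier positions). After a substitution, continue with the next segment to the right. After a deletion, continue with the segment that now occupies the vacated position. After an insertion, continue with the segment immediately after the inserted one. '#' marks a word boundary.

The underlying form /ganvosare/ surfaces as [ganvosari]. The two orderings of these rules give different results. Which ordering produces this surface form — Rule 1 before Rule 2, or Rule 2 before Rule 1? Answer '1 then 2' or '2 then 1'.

Order 1 then 2:
  1 Final Vowel Raising: [ganvosare] → [ganvosari]
  2 Apocope: [ganvosari] → [ganvosar]
  result: [ganvosar]
Order 2 then 1:
  2 Apocope: no change — [ganvosare]
  1 Final Vowel Raising: [ganvosare] → [ganvosari]
  result: [ganvosari]

2 then 1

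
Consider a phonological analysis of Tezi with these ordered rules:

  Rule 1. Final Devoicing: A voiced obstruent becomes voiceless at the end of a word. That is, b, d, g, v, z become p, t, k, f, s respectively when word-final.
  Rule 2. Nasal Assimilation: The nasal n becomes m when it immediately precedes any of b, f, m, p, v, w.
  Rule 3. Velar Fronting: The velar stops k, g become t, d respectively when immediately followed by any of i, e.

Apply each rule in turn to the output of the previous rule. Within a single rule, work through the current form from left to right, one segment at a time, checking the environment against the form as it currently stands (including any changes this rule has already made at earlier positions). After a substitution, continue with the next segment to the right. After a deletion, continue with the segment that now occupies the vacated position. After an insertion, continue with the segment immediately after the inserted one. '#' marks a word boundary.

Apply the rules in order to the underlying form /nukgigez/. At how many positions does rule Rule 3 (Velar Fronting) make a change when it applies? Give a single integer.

Rule 1 Final Devoicing: [nukgigez] → [nukgiges]
Rule 2 Nasal Assimilation: no change — [nukgiges]
Rule 3 Velar Fronting: [nukgiges] → [nukdides]
Rule Rule 3 changed 2 position(s).

2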